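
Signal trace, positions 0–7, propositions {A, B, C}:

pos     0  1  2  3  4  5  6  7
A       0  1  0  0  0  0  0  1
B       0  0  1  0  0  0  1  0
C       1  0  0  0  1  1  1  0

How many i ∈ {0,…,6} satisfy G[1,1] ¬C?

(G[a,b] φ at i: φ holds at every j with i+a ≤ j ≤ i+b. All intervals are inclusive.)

Evaluate at each i in [0,6]:
  i=0: ✓ (all of [1,1])
  i=1: ✓ (all of [2,2])
  i=2: ✓ (all of [3,3])
  i=3: ✗ (fails at j=4)
  i=4: ✗ (fails at j=5)
  i=5: ✗ (fails at j=6)
  i=6: ✓ (all of [7,7])
Positions where it holds: {0, 1, 2, 6} → 4.

4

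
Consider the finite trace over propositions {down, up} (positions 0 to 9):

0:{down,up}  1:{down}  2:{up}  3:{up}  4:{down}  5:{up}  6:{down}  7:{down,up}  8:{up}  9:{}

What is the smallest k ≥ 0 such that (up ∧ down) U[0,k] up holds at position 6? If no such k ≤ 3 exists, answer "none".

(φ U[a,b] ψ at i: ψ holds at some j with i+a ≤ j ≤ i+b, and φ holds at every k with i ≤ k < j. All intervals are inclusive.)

Need earliest j ≥ 6 with up, and (up ∧ down) at every k in [6,j-1].
  j=6: rhs fails.
  j=7: rhs holds but lhs fails at k=6.
  j=8: rhs holds but lhs fails at k=6.
  j=9: rhs fails.
No witness within the range → none.

none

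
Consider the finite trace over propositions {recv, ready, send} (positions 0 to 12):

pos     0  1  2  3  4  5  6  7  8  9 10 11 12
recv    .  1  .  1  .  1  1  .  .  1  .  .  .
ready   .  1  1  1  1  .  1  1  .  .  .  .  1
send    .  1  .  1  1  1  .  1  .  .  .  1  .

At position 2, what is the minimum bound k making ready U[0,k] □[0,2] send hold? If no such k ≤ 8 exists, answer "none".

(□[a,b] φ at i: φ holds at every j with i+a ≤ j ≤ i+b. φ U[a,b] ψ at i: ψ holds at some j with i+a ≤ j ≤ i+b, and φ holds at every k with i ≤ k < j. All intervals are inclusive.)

1

Need earliest j ≥ 2 with □[0,2] send, and ready at every k in [2,j-1].
  j=2: rhs fails.
  j=3: rhs holds; lhs holds on [2,2]. k = 1.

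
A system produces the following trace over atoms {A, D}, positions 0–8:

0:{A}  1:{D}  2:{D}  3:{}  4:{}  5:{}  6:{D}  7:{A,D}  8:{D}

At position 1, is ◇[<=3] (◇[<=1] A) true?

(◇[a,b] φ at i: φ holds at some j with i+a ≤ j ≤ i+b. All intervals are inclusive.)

Check ◇[<=1] A at each j in [1,4]:
  j=1: fails (none in [1,2])
  j=2: fails (none in [2,3])
  j=3: fails (none in [3,4])
  j=4: fails (none in [4,5])
No position in the window satisfies it → formula fails.

False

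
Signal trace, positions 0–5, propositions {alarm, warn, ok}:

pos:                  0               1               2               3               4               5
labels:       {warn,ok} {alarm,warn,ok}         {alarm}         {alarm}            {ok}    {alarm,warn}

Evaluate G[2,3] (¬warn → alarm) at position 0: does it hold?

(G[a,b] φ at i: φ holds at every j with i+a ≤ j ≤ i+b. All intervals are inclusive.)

Holds

Check (¬warn → alarm) at every j in [2,3]:
  j=2: antecedent true; consequent true → ✓
  j=3: antecedent true; consequent true → ✓
All positions satisfy it → formula holds.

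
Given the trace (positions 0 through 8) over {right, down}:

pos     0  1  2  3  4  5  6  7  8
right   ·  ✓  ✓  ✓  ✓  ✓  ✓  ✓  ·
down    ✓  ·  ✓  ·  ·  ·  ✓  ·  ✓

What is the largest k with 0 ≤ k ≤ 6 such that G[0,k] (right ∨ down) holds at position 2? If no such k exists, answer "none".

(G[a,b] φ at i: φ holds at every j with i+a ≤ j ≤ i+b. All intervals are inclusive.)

6

(right ∨ down) must hold from j=2 onward; find where it first fails.
  j=2: holds
  j=3: holds
  j=4: holds
  j=5: holds
  j=6: holds
  j=7: holds
  j=8: holds
Holds through j=8; largest k = 6.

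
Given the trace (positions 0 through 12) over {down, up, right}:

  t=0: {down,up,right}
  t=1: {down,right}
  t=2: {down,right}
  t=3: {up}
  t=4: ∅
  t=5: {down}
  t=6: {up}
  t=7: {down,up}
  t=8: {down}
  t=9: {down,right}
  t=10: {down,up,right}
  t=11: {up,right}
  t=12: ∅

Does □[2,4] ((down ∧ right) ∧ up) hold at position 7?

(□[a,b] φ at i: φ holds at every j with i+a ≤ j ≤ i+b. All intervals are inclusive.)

Check ((down ∧ right) ∧ up) at every j in [9,11]:
  j=9: false
  j=10: true
  j=11: false
Fails at j=9 → formula fails.

Does not hold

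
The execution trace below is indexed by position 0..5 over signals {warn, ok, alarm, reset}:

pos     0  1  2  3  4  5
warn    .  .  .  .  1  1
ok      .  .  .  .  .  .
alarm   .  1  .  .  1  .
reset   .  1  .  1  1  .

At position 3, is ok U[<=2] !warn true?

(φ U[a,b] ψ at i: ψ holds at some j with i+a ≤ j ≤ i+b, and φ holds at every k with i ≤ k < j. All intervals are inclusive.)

Need some j in [3,5] with !warn, and ok at every k in [3,j-1].
  j=3: !warn holds; no prefix to check → satisfied.

Yes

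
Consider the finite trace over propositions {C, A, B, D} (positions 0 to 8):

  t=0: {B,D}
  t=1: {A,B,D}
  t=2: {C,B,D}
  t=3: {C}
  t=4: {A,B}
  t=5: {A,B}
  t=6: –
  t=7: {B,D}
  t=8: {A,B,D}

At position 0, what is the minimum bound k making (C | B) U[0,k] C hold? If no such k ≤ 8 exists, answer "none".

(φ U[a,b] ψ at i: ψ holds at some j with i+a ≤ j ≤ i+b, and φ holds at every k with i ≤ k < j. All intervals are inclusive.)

2

Need earliest j ≥ 0 with C, and (C | B) at every k in [0,j-1].
  j=0: rhs fails.
  j=1: rhs fails.
  j=2: rhs holds; lhs holds on [0,1]. k = 2.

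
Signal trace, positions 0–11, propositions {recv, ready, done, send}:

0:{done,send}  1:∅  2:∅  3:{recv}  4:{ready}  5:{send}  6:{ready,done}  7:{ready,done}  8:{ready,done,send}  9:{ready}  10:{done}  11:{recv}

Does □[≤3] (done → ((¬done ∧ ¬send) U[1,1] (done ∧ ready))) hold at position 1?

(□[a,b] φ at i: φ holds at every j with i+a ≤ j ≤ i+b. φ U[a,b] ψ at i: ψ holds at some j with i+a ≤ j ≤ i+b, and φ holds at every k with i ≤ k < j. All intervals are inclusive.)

True

Check (done → ((¬done ∧ ¬send) U[1,1] (done ∧ ready))) at every j in [1,4]:
  j=1: antecedent false → ✓
  j=2: antecedent false → ✓
  j=3: antecedent false → ✓
  j=4: antecedent false → ✓
All positions satisfy it → formula holds.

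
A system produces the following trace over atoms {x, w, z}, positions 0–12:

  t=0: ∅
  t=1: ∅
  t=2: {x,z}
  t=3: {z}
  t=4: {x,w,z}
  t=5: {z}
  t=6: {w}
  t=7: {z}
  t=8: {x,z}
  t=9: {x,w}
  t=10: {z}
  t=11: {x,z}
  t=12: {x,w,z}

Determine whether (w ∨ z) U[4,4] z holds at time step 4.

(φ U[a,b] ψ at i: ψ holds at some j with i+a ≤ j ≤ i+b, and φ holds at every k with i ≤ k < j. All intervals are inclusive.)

Yes

Need some j in [8,8] with z, and (w ∨ z) at every k in [4,j-1].
  j=8: z holds; (w ∨ z) holds at every k in [4,7] → satisfied.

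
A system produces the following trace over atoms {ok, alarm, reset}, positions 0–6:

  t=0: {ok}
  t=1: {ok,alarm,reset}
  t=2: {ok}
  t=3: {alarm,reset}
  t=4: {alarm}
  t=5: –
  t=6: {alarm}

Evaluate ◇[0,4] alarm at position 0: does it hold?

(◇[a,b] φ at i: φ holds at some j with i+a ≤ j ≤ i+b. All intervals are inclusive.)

Yes

Check alarm at each j in [0,4]:
  j=0: false
  j=1: true
  j=2: false
  j=3: true
  j=4: true
Found at j=1 → formula holds.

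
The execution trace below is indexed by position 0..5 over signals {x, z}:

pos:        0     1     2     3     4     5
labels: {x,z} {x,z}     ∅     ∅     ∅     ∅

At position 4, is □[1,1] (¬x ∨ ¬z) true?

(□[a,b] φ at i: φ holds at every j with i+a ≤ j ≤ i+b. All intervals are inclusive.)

Check (¬x ∨ ¬z) at every j in [5,5]:
  j=5: true
All positions satisfy it → formula holds.

Yes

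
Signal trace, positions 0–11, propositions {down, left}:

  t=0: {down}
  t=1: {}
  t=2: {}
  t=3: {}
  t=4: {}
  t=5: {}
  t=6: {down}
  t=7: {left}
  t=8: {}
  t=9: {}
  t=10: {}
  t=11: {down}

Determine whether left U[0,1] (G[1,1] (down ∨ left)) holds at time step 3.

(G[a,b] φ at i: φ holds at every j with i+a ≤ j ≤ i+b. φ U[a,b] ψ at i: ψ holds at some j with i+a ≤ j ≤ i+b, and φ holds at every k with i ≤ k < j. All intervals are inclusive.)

Need some j in [3,4] with G[1,1] (down ∨ left), and left at every k in [3,j-1].
  j=3: G[1,1] (down ∨ left) — fails at 4.
  j=4: G[1,1] (down ∨ left) — fails at 5.
No j in the window works → until fails.

Does not hold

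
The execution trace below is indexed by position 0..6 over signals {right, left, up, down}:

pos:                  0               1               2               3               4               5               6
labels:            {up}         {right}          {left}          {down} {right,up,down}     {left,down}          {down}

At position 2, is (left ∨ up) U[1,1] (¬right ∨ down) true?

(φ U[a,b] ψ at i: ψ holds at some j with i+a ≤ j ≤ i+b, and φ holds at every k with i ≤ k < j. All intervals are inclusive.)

Need some j in [3,3] with (¬right ∨ down), and (left ∨ up) at every k in [2,j-1].
  j=3: (¬right ∨ down) holds; (left ∨ up) holds at every k in [2,2] → satisfied.

Yes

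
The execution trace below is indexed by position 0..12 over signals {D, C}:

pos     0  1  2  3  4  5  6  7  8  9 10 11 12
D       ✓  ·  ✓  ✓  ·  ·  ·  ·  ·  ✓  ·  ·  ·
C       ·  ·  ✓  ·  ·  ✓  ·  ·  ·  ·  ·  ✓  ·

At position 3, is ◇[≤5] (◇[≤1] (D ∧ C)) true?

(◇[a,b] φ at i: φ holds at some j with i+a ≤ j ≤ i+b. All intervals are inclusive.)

Check ◇[≤1] (D ∧ C) at each j in [3,8]:
  j=3: fails (none in [3,4])
  j=4: fails (none in [4,5])
  j=5: fails (none in [5,6])
  j=6: fails (none in [6,7])
  j=7: fails (none in [7,8])
  j=8: fails (none in [8,9])
No position in the window satisfies it → formula fails.

False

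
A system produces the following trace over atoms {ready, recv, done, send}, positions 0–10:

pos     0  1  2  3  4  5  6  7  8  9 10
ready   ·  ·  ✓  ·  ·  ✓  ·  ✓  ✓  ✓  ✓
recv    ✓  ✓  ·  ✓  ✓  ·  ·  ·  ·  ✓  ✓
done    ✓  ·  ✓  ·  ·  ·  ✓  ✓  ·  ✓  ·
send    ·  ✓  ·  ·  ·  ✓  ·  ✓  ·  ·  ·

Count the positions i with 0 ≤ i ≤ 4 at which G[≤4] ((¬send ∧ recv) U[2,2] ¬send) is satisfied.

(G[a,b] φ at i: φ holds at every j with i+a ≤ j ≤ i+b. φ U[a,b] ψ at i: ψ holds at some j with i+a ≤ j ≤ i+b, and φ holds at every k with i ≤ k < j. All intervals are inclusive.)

Evaluate at each i in [0,4]:
  i=0: ✗ (fails at j=0)
  i=1: ✗ (fails at j=1)
  i=2: ✗ (fails at j=2)
  i=3: ✗ (fails at j=3)
  i=4: ✗ (fails at j=4)
Positions where it holds: {} → 0.

0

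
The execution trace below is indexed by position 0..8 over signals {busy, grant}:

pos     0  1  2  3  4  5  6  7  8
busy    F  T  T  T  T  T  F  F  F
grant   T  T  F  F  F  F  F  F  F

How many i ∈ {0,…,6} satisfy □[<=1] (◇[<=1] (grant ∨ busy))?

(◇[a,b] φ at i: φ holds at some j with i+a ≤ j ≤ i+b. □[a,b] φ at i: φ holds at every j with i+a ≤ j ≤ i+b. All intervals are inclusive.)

Evaluate at each i in [0,6]:
  i=0: ✓ (all of [0,1])
  i=1: ✓ (all of [1,2])
  i=2: ✓ (all of [2,3])
  i=3: ✓ (all of [3,4])
  i=4: ✓ (all of [4,5])
  i=5: ✗ (fails at j=6)
  i=6: ✗ (fails at j=6)
Positions where it holds: {0, 1, 2, 3, 4} → 5.

5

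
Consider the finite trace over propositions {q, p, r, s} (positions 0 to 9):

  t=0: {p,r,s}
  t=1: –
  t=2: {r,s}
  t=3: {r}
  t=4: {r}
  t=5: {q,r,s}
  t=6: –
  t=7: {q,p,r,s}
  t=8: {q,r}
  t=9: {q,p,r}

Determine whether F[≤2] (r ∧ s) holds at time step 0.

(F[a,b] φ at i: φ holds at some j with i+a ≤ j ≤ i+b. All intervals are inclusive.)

Yes

Check (r ∧ s) at each j in [0,2]:
  j=0: true
  j=1: false
  j=2: true
Found at j=0 → formula holds.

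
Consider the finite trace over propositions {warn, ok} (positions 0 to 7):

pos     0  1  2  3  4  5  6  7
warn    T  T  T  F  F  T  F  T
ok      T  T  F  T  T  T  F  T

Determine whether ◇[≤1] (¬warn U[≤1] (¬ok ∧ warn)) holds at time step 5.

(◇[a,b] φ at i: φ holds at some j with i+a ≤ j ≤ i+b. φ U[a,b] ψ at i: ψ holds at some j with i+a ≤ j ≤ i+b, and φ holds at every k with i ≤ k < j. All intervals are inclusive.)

Check (¬warn U[≤1] (¬ok ∧ warn)) at each j in [5,6]:
  j=5: fails
  j=6: fails
No position in the window satisfies it → formula fails.

Does not hold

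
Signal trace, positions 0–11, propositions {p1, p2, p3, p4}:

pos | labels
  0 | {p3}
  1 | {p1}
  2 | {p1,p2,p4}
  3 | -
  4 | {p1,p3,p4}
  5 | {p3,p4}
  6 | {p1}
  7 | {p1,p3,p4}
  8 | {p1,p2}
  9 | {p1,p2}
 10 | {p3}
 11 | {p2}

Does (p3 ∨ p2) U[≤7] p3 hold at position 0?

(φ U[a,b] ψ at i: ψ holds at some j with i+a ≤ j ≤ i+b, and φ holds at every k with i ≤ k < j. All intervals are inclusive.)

Holds

Need some j in [0,7] with p3, and (p3 ∨ p2) at every k in [0,j-1].
  j=0: p3 holds; no prefix to check → satisfied.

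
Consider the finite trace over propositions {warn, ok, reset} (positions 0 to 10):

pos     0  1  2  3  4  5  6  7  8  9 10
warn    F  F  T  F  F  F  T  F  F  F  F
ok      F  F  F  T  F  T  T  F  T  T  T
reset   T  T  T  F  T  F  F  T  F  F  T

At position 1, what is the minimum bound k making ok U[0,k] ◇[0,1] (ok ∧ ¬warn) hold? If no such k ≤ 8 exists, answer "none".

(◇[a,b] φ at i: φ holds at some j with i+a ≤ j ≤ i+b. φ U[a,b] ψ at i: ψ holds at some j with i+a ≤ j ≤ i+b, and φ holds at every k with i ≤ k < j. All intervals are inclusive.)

Need earliest j ≥ 1 with ◇[0,1] (ok ∧ ¬warn), and ok at every k in [1,j-1].
  j=1: rhs fails.
  j=2: rhs holds but lhs fails at k=1.
  j=3: rhs holds but lhs fails at k=1.
  j=4: rhs holds but lhs fails at k=1.
  j=5: rhs holds but lhs fails at k=1.
  j=6: rhs fails.
  j=7: rhs holds but lhs fails at k=1.
  j=8: rhs holds but lhs fails at k=1.
  j=9: rhs holds but lhs fails at k=1.
No witness within the range → none.

none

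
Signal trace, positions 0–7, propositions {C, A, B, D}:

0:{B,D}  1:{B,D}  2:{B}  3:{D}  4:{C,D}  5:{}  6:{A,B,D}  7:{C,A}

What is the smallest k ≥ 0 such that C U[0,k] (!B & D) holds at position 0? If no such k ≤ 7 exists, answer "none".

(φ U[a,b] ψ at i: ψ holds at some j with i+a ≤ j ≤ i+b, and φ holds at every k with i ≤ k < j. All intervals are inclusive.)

Need earliest j ≥ 0 with (!B & D), and C at every k in [0,j-1].
  j=0: rhs fails.
  j=1: rhs fails.
  j=2: rhs fails.
  j=3: rhs holds but lhs fails at k=0.
  j=4: rhs holds but lhs fails at k=0.
  j=5: rhs fails.
  j=6: rhs fails.
  j=7: rhs fails.
No witness within the range → none.

none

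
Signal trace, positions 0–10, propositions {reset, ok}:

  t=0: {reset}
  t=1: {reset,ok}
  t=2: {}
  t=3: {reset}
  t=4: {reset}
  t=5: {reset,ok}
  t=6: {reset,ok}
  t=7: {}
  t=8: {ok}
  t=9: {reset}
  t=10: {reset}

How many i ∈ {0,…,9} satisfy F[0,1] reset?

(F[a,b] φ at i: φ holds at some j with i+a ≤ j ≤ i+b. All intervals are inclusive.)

Evaluate at each i in [0,9]:
  i=0: ✓ (witness j=0)
  i=1: ✓ (witness j=1)
  i=2: ✓ (witness j=3)
  i=3: ✓ (witness j=3)
  i=4: ✓ (witness j=4)
  i=5: ✓ (witness j=5)
  i=6: ✓ (witness j=6)
  i=7: ✗ (none in [7,8])
  i=8: ✓ (witness j=9)
  i=9: ✓ (witness j=9)
Positions where it holds: {0, 1, 2, 3, 4, 5, 6, 8, 9} → 9.

9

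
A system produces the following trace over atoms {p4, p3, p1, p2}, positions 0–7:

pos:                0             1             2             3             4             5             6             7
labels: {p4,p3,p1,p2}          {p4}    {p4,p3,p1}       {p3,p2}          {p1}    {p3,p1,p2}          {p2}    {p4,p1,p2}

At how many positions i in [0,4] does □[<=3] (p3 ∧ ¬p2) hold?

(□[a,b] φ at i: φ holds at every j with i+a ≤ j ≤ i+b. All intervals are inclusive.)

Evaluate at each i in [0,4]:
  i=0: ✗ (fails at j=0)
  i=1: ✗ (fails at j=1)
  i=2: ✗ (fails at j=3)
  i=3: ✗ (fails at j=3)
  i=4: ✗ (fails at j=4)
Positions where it holds: {} → 0.

0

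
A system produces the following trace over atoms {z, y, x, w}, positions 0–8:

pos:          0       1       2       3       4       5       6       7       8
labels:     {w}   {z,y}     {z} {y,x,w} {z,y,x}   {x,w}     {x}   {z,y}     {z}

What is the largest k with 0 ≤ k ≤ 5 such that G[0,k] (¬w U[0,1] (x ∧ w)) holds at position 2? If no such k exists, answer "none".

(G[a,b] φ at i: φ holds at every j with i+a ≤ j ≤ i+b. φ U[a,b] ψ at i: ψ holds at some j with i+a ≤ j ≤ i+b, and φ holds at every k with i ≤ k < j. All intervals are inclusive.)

(¬w U[0,1] (x ∧ w)) must hold from j=2 onward; find where it first fails.
  j=2: holds
  j=3: holds
  j=4: holds
  j=5: holds
  j=6: fails
Holds on [2,5], so largest k = 3.

3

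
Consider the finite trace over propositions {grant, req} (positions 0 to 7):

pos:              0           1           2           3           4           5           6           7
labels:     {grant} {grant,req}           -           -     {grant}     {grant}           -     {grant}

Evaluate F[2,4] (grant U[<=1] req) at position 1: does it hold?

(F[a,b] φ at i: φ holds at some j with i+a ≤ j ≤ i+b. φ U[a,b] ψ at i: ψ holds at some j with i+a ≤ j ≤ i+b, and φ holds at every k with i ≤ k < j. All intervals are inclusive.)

Check (grant U[<=1] req) at each j in [3,5]:
  j=3: fails
  j=4: fails
  j=5: fails
No position in the window satisfies it → formula fails.

False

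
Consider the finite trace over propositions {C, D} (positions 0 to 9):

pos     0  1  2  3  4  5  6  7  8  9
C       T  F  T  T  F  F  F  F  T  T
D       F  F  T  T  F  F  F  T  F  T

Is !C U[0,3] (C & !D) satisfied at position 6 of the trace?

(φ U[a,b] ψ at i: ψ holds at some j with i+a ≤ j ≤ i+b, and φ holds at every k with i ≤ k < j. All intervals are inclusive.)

Need some j in [6,9] with (C & !D), and !C at every k in [6,j-1].
  j=6: (C & !D) false.
  j=7: (C & !D) false.
  j=8: (C & !D) holds; !C holds at every k in [6,7] → satisfied.

Holds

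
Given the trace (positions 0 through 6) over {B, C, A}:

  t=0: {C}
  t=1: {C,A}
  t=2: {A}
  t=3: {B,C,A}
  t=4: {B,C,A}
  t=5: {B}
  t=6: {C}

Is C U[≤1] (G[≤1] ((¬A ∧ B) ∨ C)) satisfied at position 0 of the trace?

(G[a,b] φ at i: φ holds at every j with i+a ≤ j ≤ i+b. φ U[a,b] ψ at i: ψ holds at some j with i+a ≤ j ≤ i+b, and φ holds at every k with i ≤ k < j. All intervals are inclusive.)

Holds

Need some j in [0,1] with G[≤1] ((¬A ∧ B) ∨ C), and C at every k in [0,j-1].
  j=0: G[≤1] ((¬A ∧ B) ∨ C) holds; no prefix to check → satisfied.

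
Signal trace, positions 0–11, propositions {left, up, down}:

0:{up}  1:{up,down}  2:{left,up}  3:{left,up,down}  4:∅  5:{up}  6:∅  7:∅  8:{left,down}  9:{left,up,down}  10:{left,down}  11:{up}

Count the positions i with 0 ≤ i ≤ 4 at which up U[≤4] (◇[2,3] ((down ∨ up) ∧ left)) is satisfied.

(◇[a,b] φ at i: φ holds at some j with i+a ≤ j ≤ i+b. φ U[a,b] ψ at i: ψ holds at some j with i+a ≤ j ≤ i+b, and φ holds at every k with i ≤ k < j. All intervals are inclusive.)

Evaluate at each i in [0,4]:
  i=0: ✓ (rhs at j=0)
  i=1: ✓ (rhs at j=1)
  i=2: ✗ (lhs fails at k=4 before rhs at j=5)
  i=3: ✗ (lhs fails at k=4 before rhs at j=5)
  i=4: ✗ (lhs fails at k=4 before rhs at j=5)
Positions where it holds: {0, 1} → 2.

2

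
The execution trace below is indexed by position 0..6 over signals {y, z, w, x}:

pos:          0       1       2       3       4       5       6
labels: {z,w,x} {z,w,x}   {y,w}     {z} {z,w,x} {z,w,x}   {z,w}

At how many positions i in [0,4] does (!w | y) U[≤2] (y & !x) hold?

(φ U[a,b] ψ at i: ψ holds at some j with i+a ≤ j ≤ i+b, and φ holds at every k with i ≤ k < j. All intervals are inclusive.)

Evaluate at each i in [0,4]:
  i=0: ✗ (lhs fails at k=0 before rhs at j=2)
  i=1: ✗ (lhs fails at k=1 before rhs at j=2)
  i=2: ✓ (rhs at j=2)
  i=3: ✗ (no rhs in [3,5])
  i=4: ✗ (no rhs in [4,6])
Positions where it holds: {2} → 1.

1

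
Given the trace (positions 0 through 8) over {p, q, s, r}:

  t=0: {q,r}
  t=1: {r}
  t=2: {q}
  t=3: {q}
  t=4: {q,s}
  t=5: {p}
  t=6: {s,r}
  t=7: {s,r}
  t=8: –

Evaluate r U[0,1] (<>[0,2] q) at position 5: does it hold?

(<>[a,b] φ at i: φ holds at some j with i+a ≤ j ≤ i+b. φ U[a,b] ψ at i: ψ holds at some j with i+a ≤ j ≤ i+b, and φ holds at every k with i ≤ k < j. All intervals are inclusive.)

False

Need some j in [5,6] with <>[0,2] q, and r at every k in [5,j-1].
  j=5: <>[0,2] q — fails (none in [5,7]).
  j=6: <>[0,2] q — fails (none in [6,8]).
No j in the window works → until fails.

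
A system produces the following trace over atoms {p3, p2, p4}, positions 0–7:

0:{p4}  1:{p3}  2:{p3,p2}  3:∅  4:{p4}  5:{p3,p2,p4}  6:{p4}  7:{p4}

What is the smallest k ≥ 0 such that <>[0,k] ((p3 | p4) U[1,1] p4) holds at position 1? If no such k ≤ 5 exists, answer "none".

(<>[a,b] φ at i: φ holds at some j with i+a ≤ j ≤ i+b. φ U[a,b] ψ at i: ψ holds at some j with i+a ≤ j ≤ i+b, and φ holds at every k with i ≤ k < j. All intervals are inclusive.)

Scan j = 1,2,… for ((p3 | p4) U[1,1] p4):
  j=1: fails
  j=2: fails
  j=3: fails
  j=4: holds
First hit at j=4, so smallest k = 4-1 = 3.

3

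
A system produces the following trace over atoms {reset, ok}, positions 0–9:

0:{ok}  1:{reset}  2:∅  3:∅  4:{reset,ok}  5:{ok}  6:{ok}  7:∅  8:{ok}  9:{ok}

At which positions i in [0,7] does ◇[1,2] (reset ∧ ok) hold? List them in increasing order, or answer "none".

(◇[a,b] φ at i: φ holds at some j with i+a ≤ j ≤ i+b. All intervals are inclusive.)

Evaluate at each i in [0,7]:
  i=0: ✗ (none in [1,2])
  i=1: ✗ (none in [2,3])
  i=2: ✓ (witness j=4)
  i=3: ✓ (witness j=4)
  i=4: ✗ (none in [5,6])
  i=5: ✗ (none in [6,7])
  i=6: ✗ (none in [7,8])
  i=7: ✗ (none in [8,9])

2, 3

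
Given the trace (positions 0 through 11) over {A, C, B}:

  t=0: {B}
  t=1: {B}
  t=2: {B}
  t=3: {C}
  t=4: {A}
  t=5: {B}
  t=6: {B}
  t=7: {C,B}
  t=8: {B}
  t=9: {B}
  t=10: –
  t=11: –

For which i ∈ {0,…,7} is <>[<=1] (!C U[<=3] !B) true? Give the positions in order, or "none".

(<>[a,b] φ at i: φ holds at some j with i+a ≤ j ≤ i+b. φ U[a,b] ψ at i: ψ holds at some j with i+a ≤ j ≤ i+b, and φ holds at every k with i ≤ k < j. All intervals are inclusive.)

0, 1, 2, 3, 4, 7

Evaluate at each i in [0,7]:
  i=0: ✓ (witness j=0)
  i=1: ✓ (witness j=1)
  i=2: ✓ (witness j=2)
  i=3: ✓ (witness j=3)
  i=4: ✓ (witness j=4)
  i=5: ✗ (none in [5,6])
  i=6: ✗ (none in [6,7])
  i=7: ✓ (witness j=8)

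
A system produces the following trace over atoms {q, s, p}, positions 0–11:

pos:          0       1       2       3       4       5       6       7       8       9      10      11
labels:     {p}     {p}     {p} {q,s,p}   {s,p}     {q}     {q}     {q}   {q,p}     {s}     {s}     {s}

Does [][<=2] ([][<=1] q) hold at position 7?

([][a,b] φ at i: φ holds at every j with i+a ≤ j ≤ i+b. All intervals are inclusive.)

Check [][<=1] q at every j in [7,9]:
  j=7: holds on [7,8]
  j=8: fails at 9
  j=9: fails at 9
Fails at j=8 → formula fails.

Does not hold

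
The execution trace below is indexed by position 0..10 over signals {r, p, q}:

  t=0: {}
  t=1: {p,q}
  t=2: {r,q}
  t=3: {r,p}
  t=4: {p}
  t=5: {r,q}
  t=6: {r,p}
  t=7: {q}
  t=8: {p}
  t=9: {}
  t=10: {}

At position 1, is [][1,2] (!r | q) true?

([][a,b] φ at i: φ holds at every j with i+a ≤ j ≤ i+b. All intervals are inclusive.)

False

Check (!r | q) at every j in [2,3]:
  j=2: true
  j=3: false
Fails at j=3 → formula fails.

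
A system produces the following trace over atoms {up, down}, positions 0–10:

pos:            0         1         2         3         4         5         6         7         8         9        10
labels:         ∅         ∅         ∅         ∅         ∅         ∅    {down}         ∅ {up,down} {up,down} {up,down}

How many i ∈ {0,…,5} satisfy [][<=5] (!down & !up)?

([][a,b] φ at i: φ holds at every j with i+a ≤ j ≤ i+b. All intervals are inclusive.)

Evaluate at each i in [0,5]:
  i=0: ✓ (all of [0,5])
  i=1: ✗ (fails at j=6)
  i=2: ✗ (fails at j=6)
  i=3: ✗ (fails at j=6)
  i=4: ✗ (fails at j=6)
  i=5: ✗ (fails at j=6)
Positions where it holds: {0} → 1.

1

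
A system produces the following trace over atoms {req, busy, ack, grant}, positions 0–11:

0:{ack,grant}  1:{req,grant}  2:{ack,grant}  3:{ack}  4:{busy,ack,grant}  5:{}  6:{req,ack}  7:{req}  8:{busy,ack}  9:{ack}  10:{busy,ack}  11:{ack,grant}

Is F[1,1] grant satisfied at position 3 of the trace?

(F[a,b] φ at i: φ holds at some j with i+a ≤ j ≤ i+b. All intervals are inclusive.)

Check grant at each j in [4,4]:
  j=4: true
Found at j=4 → formula holds.

Yes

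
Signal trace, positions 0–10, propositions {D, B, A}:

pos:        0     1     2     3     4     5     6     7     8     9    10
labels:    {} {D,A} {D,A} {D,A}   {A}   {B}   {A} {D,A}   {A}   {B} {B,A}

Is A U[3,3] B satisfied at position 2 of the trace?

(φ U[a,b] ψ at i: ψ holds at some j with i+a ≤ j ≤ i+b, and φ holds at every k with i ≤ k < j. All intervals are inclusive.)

Need some j in [5,5] with B, and A at every k in [2,j-1].
  j=5: B holds; A holds at every k in [2,4] → satisfied.

True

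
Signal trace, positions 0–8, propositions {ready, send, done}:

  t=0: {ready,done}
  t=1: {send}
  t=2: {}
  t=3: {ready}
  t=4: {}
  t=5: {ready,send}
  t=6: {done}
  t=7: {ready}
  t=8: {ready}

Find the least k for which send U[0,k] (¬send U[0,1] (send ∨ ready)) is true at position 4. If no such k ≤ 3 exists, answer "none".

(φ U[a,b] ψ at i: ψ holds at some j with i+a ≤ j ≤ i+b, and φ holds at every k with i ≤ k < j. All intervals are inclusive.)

Need earliest j ≥ 4 with (¬send U[0,1] (send ∨ ready)), and send at every k in [4,j-1].
  j=4: rhs holds (empty prefix). k = 0.

0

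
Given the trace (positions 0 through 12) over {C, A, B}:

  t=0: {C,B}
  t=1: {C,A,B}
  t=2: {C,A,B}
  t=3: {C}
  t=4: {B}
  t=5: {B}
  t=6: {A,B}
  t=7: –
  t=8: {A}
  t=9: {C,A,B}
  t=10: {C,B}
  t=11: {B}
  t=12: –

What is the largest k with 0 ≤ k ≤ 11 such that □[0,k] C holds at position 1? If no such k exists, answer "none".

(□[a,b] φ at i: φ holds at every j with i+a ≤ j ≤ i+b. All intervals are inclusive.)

2

C must hold from j=1 onward; find where it first fails.
  j=1: holds
  j=2: holds
  j=3: holds
  j=4: fails
Holds on [1,3], so largest k = 2.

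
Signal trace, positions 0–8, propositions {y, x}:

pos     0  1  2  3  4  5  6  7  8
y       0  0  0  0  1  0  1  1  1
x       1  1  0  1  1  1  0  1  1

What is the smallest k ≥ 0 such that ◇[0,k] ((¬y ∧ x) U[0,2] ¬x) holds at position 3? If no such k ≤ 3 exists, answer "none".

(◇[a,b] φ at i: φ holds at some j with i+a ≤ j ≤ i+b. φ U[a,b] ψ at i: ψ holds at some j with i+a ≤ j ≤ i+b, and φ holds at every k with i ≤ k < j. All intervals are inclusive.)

2

Scan j = 3,4,… for ((¬y ∧ x) U[0,2] ¬x):
  j=3: fails
  j=4: fails
  j=5: holds
First hit at j=5, so smallest k = 5-3 = 2.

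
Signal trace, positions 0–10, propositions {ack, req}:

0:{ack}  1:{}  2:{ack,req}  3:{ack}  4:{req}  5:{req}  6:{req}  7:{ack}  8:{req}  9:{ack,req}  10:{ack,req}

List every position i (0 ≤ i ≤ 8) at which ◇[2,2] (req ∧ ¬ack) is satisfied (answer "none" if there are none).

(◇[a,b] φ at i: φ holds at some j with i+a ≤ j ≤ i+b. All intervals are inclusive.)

2, 3, 4, 6

Evaluate at each i in [0,8]:
  i=0: ✗ (none in [2,2])
  i=1: ✗ (none in [3,3])
  i=2: ✓ (witness j=4)
  i=3: ✓ (witness j=5)
  i=4: ✓ (witness j=6)
  i=5: ✗ (none in [7,7])
  i=6: ✓ (witness j=8)
  i=7: ✗ (none in [9,9])
  i=8: ✗ (none in [10,10])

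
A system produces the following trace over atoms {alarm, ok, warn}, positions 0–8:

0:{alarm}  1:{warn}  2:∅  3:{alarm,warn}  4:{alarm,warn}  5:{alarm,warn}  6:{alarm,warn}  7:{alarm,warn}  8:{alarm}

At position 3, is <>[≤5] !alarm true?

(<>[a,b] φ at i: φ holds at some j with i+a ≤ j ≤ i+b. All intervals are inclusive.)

False

Check !alarm at each j in [3,8]:
  j=3: false
  j=4: false
  j=5: false
  j=6: false
  j=7: false
  j=8: false
No position in the window satisfies it → formula fails.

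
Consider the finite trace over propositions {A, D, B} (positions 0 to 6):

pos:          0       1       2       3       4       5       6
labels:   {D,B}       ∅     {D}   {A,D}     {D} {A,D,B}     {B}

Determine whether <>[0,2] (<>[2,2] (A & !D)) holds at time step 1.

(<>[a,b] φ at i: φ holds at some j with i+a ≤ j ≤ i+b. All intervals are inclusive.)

Check <>[2,2] (A & !D) at each j in [1,3]:
  j=1: fails (none in [3,3])
  j=2: fails (none in [4,4])
  j=3: fails (none in [5,5])
No position in the window satisfies it → formula fails.

False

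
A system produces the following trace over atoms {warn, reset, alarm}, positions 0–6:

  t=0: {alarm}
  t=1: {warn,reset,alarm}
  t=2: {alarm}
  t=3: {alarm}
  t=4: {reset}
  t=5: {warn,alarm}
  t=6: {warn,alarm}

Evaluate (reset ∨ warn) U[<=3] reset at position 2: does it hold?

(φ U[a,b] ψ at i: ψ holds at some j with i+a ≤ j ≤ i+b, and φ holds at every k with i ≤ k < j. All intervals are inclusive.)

False

Need some j in [2,5] with reset, and (reset ∨ warn) at every k in [2,j-1].
  j=2: reset false.
  j=3: reset false.
  j=4: reset holds, but (reset ∨ warn) fails at k=2 → not this j.
  j=5: reset false.
No j in the window works → until fails.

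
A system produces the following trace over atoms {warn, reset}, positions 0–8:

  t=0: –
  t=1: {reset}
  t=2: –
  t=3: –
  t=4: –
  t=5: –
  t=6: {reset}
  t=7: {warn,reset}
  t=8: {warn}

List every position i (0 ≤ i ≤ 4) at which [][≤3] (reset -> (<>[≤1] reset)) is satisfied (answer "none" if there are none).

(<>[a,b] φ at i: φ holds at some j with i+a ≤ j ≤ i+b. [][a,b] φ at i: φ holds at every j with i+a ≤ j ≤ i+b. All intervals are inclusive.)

Evaluate at each i in [0,4]:
  i=0: ✓ (all of [0,3])
  i=1: ✓ (all of [1,4])
  i=2: ✓ (all of [2,5])
  i=3: ✓ (all of [3,6])
  i=4: ✓ (all of [4,7])

0, 1, 2, 3, 4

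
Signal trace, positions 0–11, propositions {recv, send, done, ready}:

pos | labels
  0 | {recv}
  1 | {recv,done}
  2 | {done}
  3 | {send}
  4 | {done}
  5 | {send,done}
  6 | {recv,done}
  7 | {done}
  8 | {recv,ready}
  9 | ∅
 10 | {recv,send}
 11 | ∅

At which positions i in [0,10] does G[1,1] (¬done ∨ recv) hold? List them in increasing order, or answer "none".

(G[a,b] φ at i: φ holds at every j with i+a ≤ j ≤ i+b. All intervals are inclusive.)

Evaluate at each i in [0,10]:
  i=0: ✓ (all of [1,1])
  i=1: ✗ (fails at j=2)
  i=2: ✓ (all of [3,3])
  i=3: ✗ (fails at j=4)
  i=4: ✗ (fails at j=5)
  i=5: ✓ (all of [6,6])
  i=6: ✗ (fails at j=7)
  i=7: ✓ (all of [8,8])
  i=8: ✓ (all of [9,9])
  i=9: ✓ (all of [10,10])
  i=10: ✓ (all of [11,11])

0, 2, 5, 7, 8, 9, 10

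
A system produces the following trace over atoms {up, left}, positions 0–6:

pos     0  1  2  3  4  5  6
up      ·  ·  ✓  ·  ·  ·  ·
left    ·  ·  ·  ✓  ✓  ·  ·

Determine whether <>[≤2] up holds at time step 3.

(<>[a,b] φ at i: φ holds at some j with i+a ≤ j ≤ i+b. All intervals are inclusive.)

Check up at each j in [3,5]:
  j=3: false
  j=4: false
  j=5: false
No position in the window satisfies it → formula fails.

False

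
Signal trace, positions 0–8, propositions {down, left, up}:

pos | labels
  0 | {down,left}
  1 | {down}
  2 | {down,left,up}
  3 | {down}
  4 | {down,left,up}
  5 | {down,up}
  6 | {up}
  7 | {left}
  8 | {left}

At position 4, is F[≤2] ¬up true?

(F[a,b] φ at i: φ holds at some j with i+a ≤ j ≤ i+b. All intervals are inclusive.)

Check ¬up at each j in [4,6]:
  j=4: false
  j=5: false
  j=6: false
No position in the window satisfies it → formula fails.

No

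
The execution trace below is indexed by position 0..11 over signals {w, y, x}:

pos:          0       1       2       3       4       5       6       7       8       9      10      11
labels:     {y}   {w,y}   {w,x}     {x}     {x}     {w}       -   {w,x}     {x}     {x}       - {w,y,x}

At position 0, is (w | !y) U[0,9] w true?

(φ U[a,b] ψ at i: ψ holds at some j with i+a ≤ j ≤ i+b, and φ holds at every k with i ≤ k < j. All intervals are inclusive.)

Need some j in [0,9] with w, and (w | !y) at every k in [0,j-1].
  j=0: w false.
  j=1: w holds, but (w | !y) fails at k=0 → not this j.
  j=2: w holds, but (w | !y) fails at k=0 → not this j.
  j=3: w false.
  j=4: w false.
  j=5: w holds, but (w | !y) fails at k=0 → not this j.
  j=6: w false.
  j=7: w holds, but (w | !y) fails at k=0 → not this j.
  j=8: w false.
  j=9: w false.
No j in the window works → until fails.

No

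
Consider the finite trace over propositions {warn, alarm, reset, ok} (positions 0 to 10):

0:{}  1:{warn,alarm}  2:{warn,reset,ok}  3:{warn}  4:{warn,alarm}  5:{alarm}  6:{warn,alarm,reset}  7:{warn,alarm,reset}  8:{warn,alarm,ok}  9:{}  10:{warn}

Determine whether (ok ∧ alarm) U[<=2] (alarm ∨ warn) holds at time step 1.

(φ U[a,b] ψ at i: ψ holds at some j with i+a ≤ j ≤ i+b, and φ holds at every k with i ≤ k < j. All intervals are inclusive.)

Yes

Need some j in [1,3] with (alarm ∨ warn), and (ok ∧ alarm) at every k in [1,j-1].
  j=1: (alarm ∨ warn) holds; no prefix to check → satisfied.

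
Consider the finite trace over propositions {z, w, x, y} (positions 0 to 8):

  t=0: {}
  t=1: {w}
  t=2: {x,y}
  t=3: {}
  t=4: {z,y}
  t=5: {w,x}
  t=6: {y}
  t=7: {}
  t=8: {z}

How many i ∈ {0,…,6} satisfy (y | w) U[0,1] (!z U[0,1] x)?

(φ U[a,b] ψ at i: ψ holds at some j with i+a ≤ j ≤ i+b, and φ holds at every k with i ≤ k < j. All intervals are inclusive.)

Evaluate at each i in [0,6]:
  i=0: ✗ (lhs fails at k=0 before rhs at j=1)
  i=1: ✓ (rhs at j=1)
  i=2: ✓ (rhs at j=2)
  i=3: ✗ (no rhs in [3,4])
  i=4: ✓ (rhs at j=5; lhs holds on [4,4])
  i=5: ✓ (rhs at j=5)
  i=6: ✗ (no rhs in [6,7])
Positions where it holds: {1, 2, 4, 5} → 4.

4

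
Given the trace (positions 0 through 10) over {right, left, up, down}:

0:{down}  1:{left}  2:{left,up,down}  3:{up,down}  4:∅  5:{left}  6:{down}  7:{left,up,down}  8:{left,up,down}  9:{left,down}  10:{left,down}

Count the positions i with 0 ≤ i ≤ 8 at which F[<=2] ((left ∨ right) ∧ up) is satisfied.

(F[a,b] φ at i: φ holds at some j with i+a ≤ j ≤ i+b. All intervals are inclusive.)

7

Evaluate at each i in [0,8]:
  i=0: ✓ (witness j=2)
  i=1: ✓ (witness j=2)
  i=2: ✓ (witness j=2)
  i=3: ✗ (none in [3,5])
  i=4: ✗ (none in [4,6])
  i=5: ✓ (witness j=7)
  i=6: ✓ (witness j=7)
  i=7: ✓ (witness j=7)
  i=8: ✓ (witness j=8)
Positions where it holds: {0, 1, 2, 5, 6, 7, 8} → 7.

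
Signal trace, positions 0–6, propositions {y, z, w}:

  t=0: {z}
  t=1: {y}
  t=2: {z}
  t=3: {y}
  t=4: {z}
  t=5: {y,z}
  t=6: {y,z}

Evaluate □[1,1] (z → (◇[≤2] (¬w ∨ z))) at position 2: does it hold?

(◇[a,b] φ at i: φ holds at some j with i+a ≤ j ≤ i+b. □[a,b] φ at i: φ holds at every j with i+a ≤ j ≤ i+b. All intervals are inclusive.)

True

Check (z → (◇[≤2] (¬w ∨ z))) at every j in [3,3]:
  j=3: antecedent false → ✓
All positions satisfy it → formula holds.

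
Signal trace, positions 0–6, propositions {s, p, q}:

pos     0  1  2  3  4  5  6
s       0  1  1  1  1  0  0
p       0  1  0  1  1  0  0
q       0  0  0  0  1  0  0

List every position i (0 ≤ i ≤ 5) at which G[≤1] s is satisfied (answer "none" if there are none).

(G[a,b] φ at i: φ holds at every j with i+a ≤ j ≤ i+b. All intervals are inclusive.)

1, 2, 3

Evaluate at each i in [0,5]:
  i=0: ✗ (fails at j=0)
  i=1: ✓ (all of [1,2])
  i=2: ✓ (all of [2,3])
  i=3: ✓ (all of [3,4])
  i=4: ✗ (fails at j=5)
  i=5: ✗ (fails at j=5)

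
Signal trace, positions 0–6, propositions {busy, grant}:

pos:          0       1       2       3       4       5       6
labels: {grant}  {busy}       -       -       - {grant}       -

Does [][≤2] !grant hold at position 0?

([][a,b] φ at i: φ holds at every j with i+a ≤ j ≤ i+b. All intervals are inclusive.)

False

Check !grant at every j in [0,2]:
  j=0: false
  j=1: true
  j=2: true
Fails at j=0 → formula fails.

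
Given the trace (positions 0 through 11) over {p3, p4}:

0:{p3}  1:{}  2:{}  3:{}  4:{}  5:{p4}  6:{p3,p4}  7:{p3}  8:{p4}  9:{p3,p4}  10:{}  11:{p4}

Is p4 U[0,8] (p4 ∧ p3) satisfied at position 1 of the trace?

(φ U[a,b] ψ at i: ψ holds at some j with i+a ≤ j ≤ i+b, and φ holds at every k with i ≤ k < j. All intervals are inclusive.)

No

Need some j in [1,9] with (p4 ∧ p3), and p4 at every k in [1,j-1].
  j=1: (p4 ∧ p3) false.
  j=2: (p4 ∧ p3) false.
  j=3: (p4 ∧ p3) false.
  j=4: (p4 ∧ p3) false.
  j=5: (p4 ∧ p3) false.
  j=6: (p4 ∧ p3) holds, but p4 fails at k=1 → not this j.
  j=7: (p4 ∧ p3) false.
  j=8: (p4 ∧ p3) false.
  j=9: (p4 ∧ p3) holds, but p4 fails at k=1 → not this j.
No j in the window works → until fails.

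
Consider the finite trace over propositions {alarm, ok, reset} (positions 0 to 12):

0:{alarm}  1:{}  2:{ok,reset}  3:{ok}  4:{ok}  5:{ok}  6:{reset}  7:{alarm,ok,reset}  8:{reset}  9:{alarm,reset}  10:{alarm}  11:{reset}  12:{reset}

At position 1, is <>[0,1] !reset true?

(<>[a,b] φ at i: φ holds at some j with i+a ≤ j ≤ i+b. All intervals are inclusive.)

True

Check !reset at each j in [1,2]:
  j=1: true
  j=2: false
Found at j=1 → formula holds.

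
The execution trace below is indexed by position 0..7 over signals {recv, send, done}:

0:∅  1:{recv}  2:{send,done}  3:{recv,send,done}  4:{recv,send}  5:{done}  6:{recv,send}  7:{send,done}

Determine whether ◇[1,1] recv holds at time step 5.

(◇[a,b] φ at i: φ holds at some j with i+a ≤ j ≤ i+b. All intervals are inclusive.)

Check recv at each j in [6,6]:
  j=6: true
Found at j=6 → formula holds.

Holds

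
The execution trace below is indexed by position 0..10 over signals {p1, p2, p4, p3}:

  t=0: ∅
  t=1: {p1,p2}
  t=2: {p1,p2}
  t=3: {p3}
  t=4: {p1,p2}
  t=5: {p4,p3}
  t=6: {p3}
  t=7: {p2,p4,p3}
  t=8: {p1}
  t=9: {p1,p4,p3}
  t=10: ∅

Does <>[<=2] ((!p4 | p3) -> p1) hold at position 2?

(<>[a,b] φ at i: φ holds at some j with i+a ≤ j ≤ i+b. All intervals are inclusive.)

Holds

Check ((!p4 | p3) -> p1) at each j in [2,4]:
  j=2: true
  j=3: false
  j=4: true
Found at j=2 → formula holds.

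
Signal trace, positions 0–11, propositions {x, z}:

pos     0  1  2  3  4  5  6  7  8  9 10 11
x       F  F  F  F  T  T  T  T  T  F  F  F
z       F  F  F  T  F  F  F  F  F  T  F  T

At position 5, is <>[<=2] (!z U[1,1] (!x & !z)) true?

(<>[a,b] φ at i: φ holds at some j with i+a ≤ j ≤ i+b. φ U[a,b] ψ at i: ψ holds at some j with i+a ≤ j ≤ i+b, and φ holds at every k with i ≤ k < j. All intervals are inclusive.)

Does not hold

Check (!z U[1,1] (!x & !z)) at each j in [5,7]:
  j=5: fails
  j=6: fails
  j=7: fails
No position in the window satisfies it → formula fails.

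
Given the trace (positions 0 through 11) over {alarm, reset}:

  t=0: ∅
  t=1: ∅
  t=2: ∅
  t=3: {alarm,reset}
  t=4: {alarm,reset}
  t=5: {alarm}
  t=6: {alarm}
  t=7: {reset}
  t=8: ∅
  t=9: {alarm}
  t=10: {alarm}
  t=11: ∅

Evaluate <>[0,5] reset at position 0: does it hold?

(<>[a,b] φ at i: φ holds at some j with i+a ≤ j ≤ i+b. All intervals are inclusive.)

Check reset at each j in [0,5]:
  j=0: false
  j=1: false
  j=2: false
  j=3: true
  j=4: true
  j=5: false
Found at j=3 → formula holds.

True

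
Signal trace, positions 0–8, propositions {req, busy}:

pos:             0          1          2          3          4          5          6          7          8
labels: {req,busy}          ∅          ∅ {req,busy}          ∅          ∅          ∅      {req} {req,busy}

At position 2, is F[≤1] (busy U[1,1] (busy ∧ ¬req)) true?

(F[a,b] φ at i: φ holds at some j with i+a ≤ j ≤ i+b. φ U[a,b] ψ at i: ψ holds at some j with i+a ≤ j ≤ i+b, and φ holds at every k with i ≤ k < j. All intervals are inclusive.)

Check (busy U[1,1] (busy ∧ ¬req)) at each j in [2,3]:
  j=2: fails
  j=3: fails
No position in the window satisfies it → formula fails.

Does not hold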